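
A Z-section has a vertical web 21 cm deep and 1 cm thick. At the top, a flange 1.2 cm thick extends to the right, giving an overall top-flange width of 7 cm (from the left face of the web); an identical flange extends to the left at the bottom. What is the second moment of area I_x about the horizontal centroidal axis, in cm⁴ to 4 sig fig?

Treat the section as a set of non-overlapping primitives; coordinates are from the bounding-box lower-left.
Web: 1 × 21, A = 21 cm², y = 10.5 cm, Ī = 771.75 cm⁴.
Top flange (beyond web): 6 × 1.2, A = 7.2 cm², y = 20.4 cm, Ī = 0.864 cm⁴.
Bottom flange (beyond web): 6 × 1.2, A = 7.2 cm², y = 0.6 cm, Ī = 0.864 cm⁴.
Centroid: ȳ = ΣA·y / ΣA = 10.5 cm.
Transfer each piece to the horizontal centroidal axis using Ī + A·d² with d = y − 10.5:
  web: d = 0 cm → contributes +771.75 cm⁴
  top flange (beyond web): d = 9.9 cm → contributes +706.536 cm⁴
  bottom flange (beyond web): d = -9.9 cm → contributes +706.536 cm⁴
Total I = 2184.82 cm⁴.

I_x ≈ 2185 cm⁴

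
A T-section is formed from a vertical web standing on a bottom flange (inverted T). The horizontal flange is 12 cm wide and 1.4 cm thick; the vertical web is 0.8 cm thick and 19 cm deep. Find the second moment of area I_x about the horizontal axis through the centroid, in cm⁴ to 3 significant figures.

I_x ≈ 1290 cm⁴

Decompose the section into non-overlapping parts with the origin at the bottom-left of its bounding rectangle.
Flange: 12 × 1.4, A = 16.8 cm², y = 0.7 cm, Ī = 2.744 cm⁴.
Web: 0.8 × 19, A = 15.2 cm², y = 10.9 cm, Ī = 457.27 cm⁴.
Centroid: ȳ = ΣA·y / ΣA = 5.545 cm.
Transfer each piece to the horizontal axis through the centroid using Ī + A·d² with d = y − 5.545:
  flange: d = -4.845 cm → contributes +397.11 cm⁴
  web: d = 5.355 cm → contributes +893.14 cm⁴
Total I = 1290.2 cm⁴.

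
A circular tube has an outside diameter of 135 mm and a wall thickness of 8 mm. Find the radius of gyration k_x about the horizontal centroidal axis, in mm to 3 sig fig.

Break the section into simple shapes (no overlaps), measuring from the bottom-left corner of the bounding box.
Outer circle: ⌀135, A = 14 314 mm², y = 67.5 mm, Ī = 16 304 406 mm⁴.
Bore (subtracted): ⌀119, A = 11 122 mm², y = 67.5 mm, Ī = 9 843 686 mm⁴.
By symmetry the centroid is at mid-height, ȳ = 67.5 mm.
All pieces are centred on the horizontal centroidal axis, so I = ΣĪ (holes subtracted) = 6 460 720 mm⁴.
Radius of gyration: k = √(I/A) = √(6 460 720 / 3191.9) = 44.99 mm.

k_x ≈ 45.0 mm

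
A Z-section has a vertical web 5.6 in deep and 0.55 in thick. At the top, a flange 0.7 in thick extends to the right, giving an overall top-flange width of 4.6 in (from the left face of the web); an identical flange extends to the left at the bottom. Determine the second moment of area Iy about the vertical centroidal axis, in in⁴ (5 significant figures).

Break the section into simple shapes (no overlaps), measuring from the bottom-left corner of the bounding box.
Web: 0.55 × 5.6, A = 3.08 in², x = 4.325 in, Ī = 0.07764167 in⁴.
Top flange (beyond web): 4.05 × 0.7, A = 2.835 in², x = 6.625 in, Ī = 3.875091 in⁴.
Bottom flange (beyond web): 4.05 × 0.7, A = 2.835 in², x = 2.025 in, Ī = 3.875091 in⁴.
Centroid: x̄ = ΣA·x / ΣA = 4.325 in.
Transfer each piece to the vertical centroidal axis using Ī + A·d² with d = x − 4.325:
  web: d = 0 in → contributes +0.07764167 in⁴
  top flange (beyond web): d = 2.3 in → contributes +18.87224 in⁴
  bottom flange (beyond web): d = -2.3 in → contributes +18.87224 in⁴
Total I = 37.82212 in⁴.

Iy ≈ 37.822 in⁴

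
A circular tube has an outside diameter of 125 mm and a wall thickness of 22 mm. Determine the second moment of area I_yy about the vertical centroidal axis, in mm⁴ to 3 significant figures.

Treat the section as a set of non-overlapping primitives; coordinates are from the bounding-box lower-left.
Outer circle: ⌀125, A = 12 272 mm², x = 62.5 mm, Ī = 11 984 225 mm⁴.
Bore (subtracted): ⌀81, A = 5 153 mm², x = 62.5 mm, Ī = 2 113 051 mm⁴.
By symmetry the centroid is at mid-width, x̄ = 62.5 mm.
All pieces are centred on the vertical centroidal axis, so I = ΣĪ (holes subtracted) = 9 871 174 mm⁴.

I_yy ≈ 9.87 × 10⁶ mm⁴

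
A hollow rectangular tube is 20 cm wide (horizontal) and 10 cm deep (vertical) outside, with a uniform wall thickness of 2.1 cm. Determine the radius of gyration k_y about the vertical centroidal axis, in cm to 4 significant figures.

k_y ≈ 6.628 cm

Decompose the section into non-overlapping parts with the origin at the bottom-left of its bounding rectangle.
Outer rectangle: 20 × 10, A = 200 cm², x = 10 cm, Ī = 6666.67 cm⁴.
Inner void (subtracted): 15.8 × 5.8, A = 91.64 cm², x = 10 cm, Ī = 1906.42 cm⁴.
By symmetry the centroid is at mid-width, x̄ = 10 cm.
All pieces are centred on the vertical centroidal axis, so I = ΣĪ (holes subtracted) = 4760.25 cm⁴.
Radius of gyration: k = √(I/A) = √(4760.25 / 108.36) = 6.62797 cm.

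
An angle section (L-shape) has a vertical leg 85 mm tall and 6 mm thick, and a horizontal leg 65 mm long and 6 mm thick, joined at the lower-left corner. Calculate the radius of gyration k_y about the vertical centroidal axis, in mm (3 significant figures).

Break the section into simple shapes (no overlaps), measuring from the bottom-left corner of the bounding box.
Vertical leg: 6 × 85, A = 510 mm², x = 3 mm, Ī = 1 530 mm⁴.
Horizontal leg (remainder): 59 × 6, A = 354 mm², x = 35.5 mm, Ī = 102 690 mm⁴.
Centroid: x̄ = ΣA·x / ΣA = 16.316 mm.
Transfer each piece to the vertical centroidal axis using Ī + A·d² with d = x − 16.316:
  vertical leg: d = -13.316 mm → contributes +91 961 mm⁴
  horizontal leg (remainder): d = 19.184 mm → contributes +232 971 mm⁴
Total I = 324 932 mm⁴.
Radius of gyration: k = √(I/A) = √(324 932 / 864) = 19.393 mm.

k_y ≈ 19.4 mm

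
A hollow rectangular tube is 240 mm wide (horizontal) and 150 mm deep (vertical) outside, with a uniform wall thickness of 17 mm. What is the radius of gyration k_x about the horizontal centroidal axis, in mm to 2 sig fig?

k_x ≈ 58 mm

Decompose the section into non-overlapping parts with the origin at the bottom-left of its bounding rectangle.
Outer rectangle: 240 × 150, A = 36 000 mm², y = 75 mm, Ī = 67 500 000 mm⁴.
Inner void (subtracted): 206 × 116, A = 23 896 mm², y = 75 mm, Ī = 26 795 381 mm⁴.
By symmetry the centroid is at mid-height, ȳ = 75 mm.
All pieces are centred on the horizontal centroidal axis, so I = ΣĪ (holes subtracted) = 40 704 619 mm⁴.
Radius of gyration: k = √(I/A) = √(40 704 619 / 12 104) = 57.99 mm.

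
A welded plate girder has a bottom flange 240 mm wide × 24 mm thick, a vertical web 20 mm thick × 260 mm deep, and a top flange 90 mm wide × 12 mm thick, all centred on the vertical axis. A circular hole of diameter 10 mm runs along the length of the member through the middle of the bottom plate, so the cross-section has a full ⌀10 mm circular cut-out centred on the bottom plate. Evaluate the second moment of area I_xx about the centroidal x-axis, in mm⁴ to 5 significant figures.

I_xx ≈ 1.2771 × 10⁸ mm⁴

Break the section into simple shapes (no overlaps), measuring from the bottom-left corner of the bounding box.
Bottom plate: 240 × 24, A = 5 760 mm², y = 12 mm, Ī = 276 480 mm⁴.
Web plate: 20 × 260, A = 5 200 mm², y = 154 mm, Ī = 29 293 333 mm⁴.
Top plate: 90 × 12, A = 1 080 mm², y = 290 mm, Ī = 12 960 mm⁴.
Hole (subtracted): ⌀10, A = 78.53982 mm², y = 12 mm, Ī = 490.8739 mm⁴.
Centroid: ȳ = ΣA·y / ΣA = 98.83221 mm.
Transfer each piece to the centroidal x-axis using Ī + A·d² with d = y − 98.83221:
  bottom plate: d = -86.83221 mm → contributes +43 705 914 mm⁴
  web plate: d = 55.16779 mm → contributes +45 119 457 mm⁴
  top plate: d = 191.1678 mm → contributes +39 481 695 mm⁴
  hole: d = -86.83221 mm → contributes −592667.9 mm⁴
Total I = 127 714 398 mm⁴.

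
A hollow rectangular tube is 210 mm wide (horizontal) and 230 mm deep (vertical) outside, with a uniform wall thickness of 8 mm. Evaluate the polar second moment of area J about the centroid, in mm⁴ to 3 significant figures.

J ≈ 1.02 × 10⁸ mm⁴

Split into non-overlapping primitives; take the origin at the lower-left of the bounding box.
Outer rectangle: 210 × 230, A = 48 300 mm², y = 115 mm, Ī = 212 922 500 mm⁴.
Inner void (subtracted): 194 × 214, A = 41 516 mm², y = 115 mm, Ī = 158 438 895 mm⁴.
By symmetry the centroid is at mid-height, ȳ = 115 mm.
All pieces are centred on the centroidal x-axis, so I = ΣĪ (holes subtracted) = 54 483 605 mm⁴.
Repeating about the centroidal y-axis gives I_y = 47 294 485 mm⁴.
Polar second moment: J = I_x + I_y = 101 778 091 mm⁴.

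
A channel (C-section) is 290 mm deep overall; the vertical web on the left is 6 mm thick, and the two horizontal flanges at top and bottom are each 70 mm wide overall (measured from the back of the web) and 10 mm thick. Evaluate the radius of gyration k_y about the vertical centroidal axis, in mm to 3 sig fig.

k_y ≈ 21.1 mm

Treat the section as a set of non-overlapping primitives; coordinates are from the bounding-box lower-left.
Web: 6 × 290, A = 1 740 mm², x = 3 mm, Ī = 5 220 mm⁴.
Top flange (beyond web): 64 × 10, A = 640 mm², x = 38 mm, Ī = 218 453 mm⁴.
Bottom flange (beyond web): 64 × 10, A = 640 mm², x = 38 mm, Ī = 218 453 mm⁴.
Centroid: x̄ = ΣA·x / ΣA = 17.834 mm.
Transfer each piece to the vertical centroidal axis using Ī + A·d² with d = x − 17.834:
  web: d = -14.834 mm → contributes +388 125 mm⁴
  top flange (beyond web): d = 20.166 mm → contributes +478 709 mm⁴
  bottom flange (beyond web): d = 20.166 mm → contributes +478 709 mm⁴
Total I = 1 345 544 mm⁴.
Radius of gyration: k = √(I/A) = √(1 345 544 / 3 020) = 21.108 mm.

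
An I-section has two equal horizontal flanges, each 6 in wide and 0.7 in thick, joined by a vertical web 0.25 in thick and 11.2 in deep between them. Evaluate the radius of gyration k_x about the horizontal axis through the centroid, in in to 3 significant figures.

Treat the section as a set of non-overlapping primitives; coordinates are from the bounding-box lower-left.
Bottom flange: 6 × 0.7, A = 4.2 in², y = 0.35 in, Ī = 0.1715 in⁴.
Web: 0.25 × 11.2, A = 2.8 in², y = 6.3 in, Ī = 29.269 in⁴.
Top flange: 6 × 0.7, A = 4.2 in², y = 12.25 in, Ī = 0.1715 in⁴.
By symmetry the centroid is at mid-height, ȳ = 6.3 in.
Transfer each piece to the horizontal axis through the centroid using Ī + A·d² with d = y − 6.3:
  bottom flange: d = -5.95 in → contributes +148.86 in⁴
  web: d = 0 in → contributes +29.269 in⁴
  top flange: d = 5.95 in → contributes +148.86 in⁴
Total I = 326.99 in⁴.
Radius of gyration: k = √(I/A) = √(326.99 / 11.2) = 5.4033 in.

k_x ≈ 5.40 in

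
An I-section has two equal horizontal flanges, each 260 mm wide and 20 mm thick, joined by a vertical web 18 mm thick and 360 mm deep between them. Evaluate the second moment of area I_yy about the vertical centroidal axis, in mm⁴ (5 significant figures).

Break the section into simple shapes (no overlaps), measuring from the bottom-left corner of the bounding box.
Bottom flange: 260 × 20, A = 5 200 mm², x = 130 mm, Ī = 29 293 333 mm⁴.
Web: 18 × 360, A = 6 480 mm², x = 130 mm, Ī = 174 960 mm⁴.
Top flange: 260 × 20, A = 5 200 mm², x = 130 mm, Ī = 29 293 333 mm⁴.
By symmetry the centroid is at mid-width, x̄ = 130 mm.
All pieces are centred on the vertical centroidal axis, so I = ΣĪ = 58 761 627 mm⁴.

I_yy ≈ 5.8762 × 10⁷ mm⁴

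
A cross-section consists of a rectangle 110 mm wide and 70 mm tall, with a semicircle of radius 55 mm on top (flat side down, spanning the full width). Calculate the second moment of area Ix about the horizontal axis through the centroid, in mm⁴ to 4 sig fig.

Break the section into simple shapes (no overlaps), measuring from the bottom-left corner of the bounding box.
Rectangular body: 110 × 70, A = 7 700 mm², y = 35 mm, Ī = 3 144 167 mm⁴.
Semicircular cap: semicircle r = 55, A = 4751.66 mm², y = 93.3427 mm, Ī = 1 004 345 mm⁴.
Centroid: ȳ = ΣA·y / ΣA = 57.2641 mm.
Transfer each piece to the horizontal axis through the centroid using Ī + A·d² with d = y − 57.2641:
  rectangular body: d = -22.2641 mm → contributes +6 960 974 mm⁴
  semicircular cap: d = 36.0786 mm → contributes +7 189 430 mm⁴
Total I = 14 150 404 mm⁴.

Ix ≈ 1.415 × 10⁷ mm⁴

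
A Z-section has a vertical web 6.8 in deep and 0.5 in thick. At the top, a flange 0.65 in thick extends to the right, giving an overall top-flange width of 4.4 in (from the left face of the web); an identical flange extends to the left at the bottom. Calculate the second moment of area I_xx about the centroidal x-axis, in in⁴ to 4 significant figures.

Treat the section as a set of non-overlapping primitives; coordinates are from the bounding-box lower-left.
Web: 0.5 × 6.8, A = 3.4 in², y = 3.4 in, Ī = 13.1013 in⁴.
Top flange (beyond web): 3.9 × 0.65, A = 2.535 in², y = 6.475 in, Ī = 0.0892531 in⁴.
Bottom flange (beyond web): 3.9 × 0.65, A = 2.535 in², y = 0.325 in, Ī = 0.0892531 in⁴.
Centroid: ȳ = ΣA·y / ΣA = 3.4 in.
Transfer each piece to the centroidal x-axis using Ī + A·d² with d = y − 3.4:
  web: d = 0 in → contributes +13.1013 in⁴
  top flange (beyond web): d = 3.075 in → contributes +24.0593 in⁴
  bottom flange (beyond web): d = -3.075 in → contributes +24.0593 in⁴
Total I = 61.2199 in⁴.

I_xx ≈ 61.22 in⁴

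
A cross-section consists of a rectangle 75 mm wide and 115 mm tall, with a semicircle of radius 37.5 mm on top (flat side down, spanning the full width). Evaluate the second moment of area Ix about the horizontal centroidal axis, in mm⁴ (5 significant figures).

Ix ≈ 1.9201 × 10⁷ mm⁴

Split into non-overlapping primitives; take the origin at the lower-left of the bounding box.
Rectangular body: 75 × 115, A = 8 625 mm², y = 57.5 mm, Ī = 9 505 469 mm⁴.
Semicircular cap: semicircle r = 37.5, A = 2208.932 mm², y = 130.9155 mm, Ī = 217048.7 mm⁴.
Centroid: ȳ = ΣA·y / ΣA = 72.4687 mm.
Transfer each piece to the horizontal centroidal axis using Ī + A·d² with d = y − 72.4687:
  rectangular body: d = -14.9687 mm → contributes +11 438 003 mm⁴
  semicircular cap: d = 58.4468 mm → contributes +7 762 823 mm⁴
Total I = 19 200 826 mm⁴.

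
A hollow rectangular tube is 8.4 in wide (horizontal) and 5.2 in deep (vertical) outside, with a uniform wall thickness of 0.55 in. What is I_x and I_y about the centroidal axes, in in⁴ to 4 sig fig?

I_x ≈ 56.50 in⁴, I_y ≈ 123.9 in⁴

Split into non-overlapping primitives; take the origin at the lower-left of the bounding box.
Outer rectangle: 8.4 × 5.2, A = 43.68 in², y = 2.6 in, Ī = 98.4256 in⁴.
Inner void (subtracted): 7.3 × 4.1, A = 29.93 in², y = 2.6 in, Ī = 41.9269 in⁴.
By symmetry the centroid is at mid-height, ȳ = 2.6 in.
All pieces are centred on the centroidal x-axis, so I = ΣĪ (holes subtracted) = 56.4987 in⁴.
Repeating about the centroidal y-axis gives I_y = 123.924 in⁴.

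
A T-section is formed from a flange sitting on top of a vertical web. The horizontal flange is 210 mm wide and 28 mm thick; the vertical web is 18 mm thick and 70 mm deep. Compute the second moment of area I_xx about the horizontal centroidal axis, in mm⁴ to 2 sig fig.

I_xx ≈ 3.4 × 10⁶ mm⁴

Split into non-overlapping primitives; take the origin at the lower-left of the bounding box.
Flange: 210 × 28, A = 5 880 mm², y = 84 mm, Ī = 384 160 mm⁴.
Web: 18 × 70, A = 1 260 mm², y = 35 mm, Ī = 514 500 mm⁴.
Centroid: ȳ = ΣA·y / ΣA = 75.35 mm.
Transfer each piece to the horizontal centroidal axis using Ī + A·d² with d = y − 75.35:
  flange: d = 8.647 mm → contributes +823 817 mm⁴
  web: d = -40.35 mm → contributes +2 566 233 mm⁴
Total I = 3 390 051 mm⁴.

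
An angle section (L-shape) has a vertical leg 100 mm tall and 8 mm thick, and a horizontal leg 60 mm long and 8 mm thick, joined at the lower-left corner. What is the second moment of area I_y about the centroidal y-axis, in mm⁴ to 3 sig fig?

I_y ≈ 3.44 × 10⁵ mm⁴

Split into non-overlapping primitives; take the origin at the lower-left of the bounding box.
Vertical leg: 8 × 100, A = 800 mm², x = 4 mm, Ī = 4266.7 mm⁴.
Horizontal leg (remainder): 52 × 8, A = 416 mm², x = 34 mm, Ī = 93 739 mm⁴.
Centroid: x̄ = ΣA·x / ΣA = 14.263 mm.
Transfer each piece to the centroidal y-axis using Ī + A·d² with d = x − 14.263:
  vertical leg: d = -10.263 mm → contributes +88 533 mm⁴
  horizontal leg (remainder): d = 19.737 mm → contributes +255 789 mm⁴
Total I = 344 321 mm⁴.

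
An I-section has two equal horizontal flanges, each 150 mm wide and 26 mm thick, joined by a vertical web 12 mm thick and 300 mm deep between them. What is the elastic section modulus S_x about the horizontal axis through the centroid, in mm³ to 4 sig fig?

S_x ≈ 1.333 × 10⁶ mm³

Decompose the section into non-overlapping parts with the origin at the bottom-left of its bounding rectangle.
Bottom flange: 150 × 26, A = 3 900 mm², y = 13 mm, Ī = 219 700 mm⁴.
Web: 12 × 300, A = 3 600 mm², y = 176 mm, Ī = 27 000 000 mm⁴.
Top flange: 150 × 26, A = 3 900 mm², y = 339 mm, Ī = 219 700 mm⁴.
By symmetry the centroid is at mid-height, ȳ = 176 mm.
Transfer each piece to the horizontal axis through the centroid using Ī + A·d² with d = y − 176:
  bottom flange: d = -163 mm → contributes +103 838 800 mm⁴
  web: d = 0 mm → contributes +27 000 000 mm⁴
  top flange: d = 163 mm → contributes +103 838 800 mm⁴
Total I = 234 677 600 mm⁴.
Extreme fibre distance c = 176 mm; S = I/c = 1 333 395 mm³.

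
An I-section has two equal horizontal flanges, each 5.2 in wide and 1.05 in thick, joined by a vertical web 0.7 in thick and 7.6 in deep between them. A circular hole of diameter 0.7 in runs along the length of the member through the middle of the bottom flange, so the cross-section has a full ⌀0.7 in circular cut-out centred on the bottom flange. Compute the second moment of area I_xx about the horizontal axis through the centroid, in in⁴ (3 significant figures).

Split into non-overlapping primitives; take the origin at the lower-left of the bounding box.
Bottom flange: 5.2 × 1.05, A = 5.46 in², y = 0.525 in, Ī = 0.50164 in⁴.
Web: 0.7 × 7.6, A = 5.32 in², y = 4.85 in, Ī = 25.607 in⁴.
Top flange: 5.2 × 1.05, A = 5.46 in², y = 9.175 in, Ī = 0.50164 in⁴.
Hole (subtracted): ⌀0.7, A = 0.38485 in², y = 0.525 in, Ī = 0.011786 in⁴.
Centroid: ȳ = ΣA·y / ΣA = 4.955 in.
Transfer each piece to the horizontal axis through the centroid using Ī + A·d² with d = y − 4.955:
  bottom flange: d = -4.43 in → contributes +107.65 in⁴
  web: d = -0.10498 in → contributes +25.666 in⁴
  top flange: d = 4.22 in → contributes +97.736 in⁴
  hole: d = -4.43 in → contributes −7.5643 in⁴
Total I = 223.49 in⁴.

I_xx ≈ 223 in⁴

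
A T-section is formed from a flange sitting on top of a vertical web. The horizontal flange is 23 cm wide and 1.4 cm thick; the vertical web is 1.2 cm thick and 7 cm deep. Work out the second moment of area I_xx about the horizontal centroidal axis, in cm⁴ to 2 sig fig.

Break the section into simple shapes (no overlaps), measuring from the bottom-left corner of the bounding box.
Flange: 23 × 1.4, A = 32.2 cm², y = 7.7 cm, Ī = 5.259 cm⁴.
Web: 1.2 × 7, A = 8.4 cm², y = 3.5 cm, Ī = 34.3 cm⁴.
Centroid: ȳ = ΣA·y / ΣA = 6.831 cm.
Transfer each piece to the horizontal centroidal axis using Ī + A·d² with d = y − 6.831:
  flange: d = 0.869 cm → contributes +29.57 cm⁴
  web: d = -3.331 cm → contributes +127.5 cm⁴
Total I = 157.1 cm⁴.

I_xx ≈ 160 cm⁴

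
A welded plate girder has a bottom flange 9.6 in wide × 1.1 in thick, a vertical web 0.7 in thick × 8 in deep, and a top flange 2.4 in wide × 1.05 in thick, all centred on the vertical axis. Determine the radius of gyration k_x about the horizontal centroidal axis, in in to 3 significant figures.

Treat the section as a set of non-overlapping primitives; coordinates are from the bounding-box lower-left.
Bottom plate: 9.6 × 1.1, A = 10.56 in², y = 0.55 in, Ī = 1.0648 in⁴.
Web plate: 0.7 × 8, A = 5.6 in², y = 5.1 in, Ī = 29.867 in⁴.
Top plate: 2.4 × 1.05, A = 2.52 in², y = 9.625 in, Ī = 0.23153 in⁴.
Centroid: ȳ = ΣA·y / ΣA = 3.1383 in.
Transfer each piece to the horizontal centroidal axis using Ī + A·d² with d = y − 3.1383:
  bottom plate: d = -2.5883 in → contributes +71.808 in⁴
  web plate: d = 1.9617 in → contributes +51.417 in⁴
  top plate: d = 6.4867 in → contributes +106.27 in⁴
Total I = 229.49 in⁴.
Radius of gyration: k = √(I/A) = √(229.49 / 18.68) = 3.5051 in.

k_x ≈ 3.51 in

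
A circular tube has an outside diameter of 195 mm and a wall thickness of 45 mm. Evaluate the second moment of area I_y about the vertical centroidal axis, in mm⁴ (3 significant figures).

I_y ≈ 6.50 × 10⁷ mm⁴

Treat the section as a set of non-overlapping primitives; coordinates are from the bounding-box lower-left.
Outer circle: ⌀195, A = 29 865 mm², x = 97.5 mm, Ī = 70 975 481 mm⁴.
Bore (subtracted): ⌀105, A = 8 659 mm², x = 97.5 mm, Ī = 5 966 602 mm⁴.
By symmetry the centroid is at mid-width, x̄ = 97.5 mm.
All pieces are centred on the vertical centroidal axis, so I = ΣĪ (holes subtracted) = 65 008 879 mm⁴.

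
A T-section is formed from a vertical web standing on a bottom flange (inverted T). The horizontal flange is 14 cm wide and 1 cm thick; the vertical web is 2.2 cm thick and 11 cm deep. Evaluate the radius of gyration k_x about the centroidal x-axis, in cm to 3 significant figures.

k_x ≈ 3.84 cm

Break the section into simple shapes (no overlaps), measuring from the bottom-left corner of the bounding box.
Flange: 14 × 1, A = 14 cm², y = 0.5 cm, Ī = 1.1667 cm⁴.
Web: 2.2 × 11, A = 24.2 cm², y = 6.5 cm, Ī = 244.02 cm⁴.
Centroid: ȳ = ΣA·y / ΣA = 4.301 cm.
Transfer each piece to the centroidal x-axis using Ī + A·d² with d = y − 4.301:
  flange: d = -3.801 cm → contributes +203.44 cm⁴
  web: d = 2.199 cm → contributes +361.03 cm⁴
Total I = 564.47 cm⁴.
Radius of gyration: k = √(I/A) = √(564.47 / 38.2) = 3.8441 cm.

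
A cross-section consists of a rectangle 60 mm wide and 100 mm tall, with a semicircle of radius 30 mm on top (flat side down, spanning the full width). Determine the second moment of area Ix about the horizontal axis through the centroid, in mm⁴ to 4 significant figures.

Ix ≈ 9.591 × 10⁶ mm⁴

Treat the section as a set of non-overlapping primitives; coordinates are from the bounding-box lower-left.
Rectangular body: 60 × 100, A = 6 000 mm², y = 50 mm, Ī = 5 000 000 mm⁴.
Semicircular cap: semicircle r = 30, A = 1413.72 mm², y = 112.732 mm, Ī = 88903.1 mm⁴.
Centroid: ȳ = ΣA·y / ΣA = 61.9624 mm.
Transfer each piece to the horizontal axis through the centroid using Ī + A·d² with d = y − 61.9624:
  rectangular body: d = -11.9624 mm → contributes +5 858 594 mm⁴
  semicircular cap: d = 50.77 mm → contributes +3 732 889 mm⁴
Total I = 9 591 483 mm⁴.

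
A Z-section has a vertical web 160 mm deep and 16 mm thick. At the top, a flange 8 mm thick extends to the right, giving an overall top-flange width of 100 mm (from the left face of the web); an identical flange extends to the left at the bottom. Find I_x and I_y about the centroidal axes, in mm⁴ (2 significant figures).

Break the section into simple shapes (no overlaps), measuring from the bottom-left corner of the bounding box.
Web: 16 × 160, A = 2 560 mm², y = 80 mm, Ī = 5 461 333 mm⁴.
Top flange (beyond web): 84 × 8, A = 672 mm², y = 156 mm, Ī = 3 584 mm⁴.
Bottom flange (beyond web): 84 × 8, A = 672 mm², y = 4 mm, Ī = 3 584 mm⁴.
Centroid: ȳ = ΣA·y / ΣA = 80 mm.
Transfer each piece to the centroidal x-axis using Ī + A·d² with d = y − 80:
  web: d = 0 mm → contributes +5 461 333 mm⁴
  top flange (beyond web): d = 76 mm → contributes +3 885 056 mm⁴
  bottom flange (beyond web): d = -76 mm → contributes +3 885 056 mm⁴
Total I = 13 231 445 mm⁴.
For the y-axis: x̄ = 92 mm.
Repeating about the centroidal y-axis gives I_y = 4 204 885 mm⁴.

I_x ≈ 1.3 × 10⁷ mm⁴, I_y ≈ 4.2 × 10⁶ mm⁴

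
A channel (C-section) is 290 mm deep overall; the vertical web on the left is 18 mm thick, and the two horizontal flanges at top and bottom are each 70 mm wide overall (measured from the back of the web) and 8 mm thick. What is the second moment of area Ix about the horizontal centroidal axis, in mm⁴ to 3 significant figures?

Treat the section as a set of non-overlapping primitives; coordinates are from the bounding-box lower-left.
Web: 18 × 290, A = 5 220 mm², y = 145 mm, Ī = 36 583 500 mm⁴.
Top flange (beyond web): 52 × 8, A = 416 mm², y = 286 mm, Ī = 2218.7 mm⁴.
Bottom flange (beyond web): 52 × 8, A = 416 mm², y = 4 mm, Ī = 2218.7 mm⁴.
By symmetry the centroid is at mid-height, ȳ = 145 mm.
Transfer each piece to the horizontal centroidal axis using Ī + A·d² with d = y − 145:
  web: d = 0 mm → contributes +36 583 500 mm⁴
  top flange (beyond web): d = 141 mm → contributes +8 272 715 mm⁴
  bottom flange (beyond web): d = -141 mm → contributes +8 272 715 mm⁴
Total I = 53 128 929 mm⁴.

Ix ≈ 5.31 × 10⁷ mm⁴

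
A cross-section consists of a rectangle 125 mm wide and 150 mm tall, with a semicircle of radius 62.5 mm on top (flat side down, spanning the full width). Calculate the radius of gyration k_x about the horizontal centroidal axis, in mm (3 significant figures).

k_x ≈ 58.3 mm

Break the section into simple shapes (no overlaps), measuring from the bottom-left corner of the bounding box.
Rectangular body: 125 × 150, A = 18 750 mm², y = 75 mm, Ī = 35 156 250 mm⁴.
Semicircular cap: semicircle r = 62.5, A = 6135.9 mm², y = 176.53 mm, Ī = 1 674 758 mm⁴.
Centroid: ȳ = ΣA·y / ΣA = 100.03 mm.
Transfer each piece to the horizontal centroidal axis using Ī + A·d² with d = y − 100.03:
  rectangular body: d = -25.032 mm → contributes +46 905 405 mm⁴
  semicircular cap: d = 76.493 mm → contributes +37 577 531 mm⁴
Total I = 84 482 936 mm⁴.
Radius of gyration: k = √(I/A) = √(84 482 936 / 24 886) = 58.265 mm.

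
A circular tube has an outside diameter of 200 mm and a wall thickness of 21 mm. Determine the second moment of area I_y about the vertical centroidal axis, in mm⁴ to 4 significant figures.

Break the section into simple shapes (no overlaps), measuring from the bottom-left corner of the bounding box.
Outer circle: ⌀200, A = 31415.9 mm², x = 100 mm, Ī = 78 539 816 mm⁴.
Bore (subtracted): ⌀158, A = 19606.7 mm², x = 100 mm, Ī = 30 591 322 mm⁴.
By symmetry the centroid is at mid-width, x̄ = 100 mm.
All pieces are centred on the vertical centroidal axis, so I = ΣĪ (holes subtracted) = 47 948 494 mm⁴.

I_y ≈ 4.795 × 10⁷ mm⁴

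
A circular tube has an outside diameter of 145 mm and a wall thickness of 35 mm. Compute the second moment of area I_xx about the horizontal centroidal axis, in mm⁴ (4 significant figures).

I_xx ≈ 2.015 × 10⁷ mm⁴

Split into non-overlapping primitives; take the origin at the lower-left of the bounding box.
Outer circle: ⌀145, A = 16 513 mm², y = 72.5 mm, Ī = 21 699 109 mm⁴.
Bore (subtracted): ⌀75, A = 4417.86 mm², y = 72.5 mm, Ī = 1 553 156 mm⁴.
By symmetry the centroid is at mid-height, ȳ = 72.5 mm.
All pieces are centred on the horizontal centroidal axis, so I = ΣĪ (holes subtracted) = 20 145 954 mm⁴.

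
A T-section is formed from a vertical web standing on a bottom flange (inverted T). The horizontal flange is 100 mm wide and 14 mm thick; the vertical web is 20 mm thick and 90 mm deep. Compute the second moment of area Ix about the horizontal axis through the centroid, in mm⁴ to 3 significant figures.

Ix ≈ 3.37 × 10⁶ mm⁴

Break the section into simple shapes (no overlaps), measuring from the bottom-left corner of the bounding box.
Flange: 100 × 14, A = 1 400 mm², y = 7 mm, Ī = 22 867 mm⁴.
Web: 20 × 90, A = 1 800 mm², y = 59 mm, Ī = 1 215 000 mm⁴.
Centroid: ȳ = ΣA·y / ΣA = 36.25 mm.
Transfer each piece to the horizontal axis through the centroid using Ī + A·d² with d = y − 36.25:
  flange: d = -29.25 mm → contributes +1 220 654 mm⁴
  web: d = 22.75 mm → contributes +2 146 613 mm⁴
Total I = 3 367 267 mm⁴.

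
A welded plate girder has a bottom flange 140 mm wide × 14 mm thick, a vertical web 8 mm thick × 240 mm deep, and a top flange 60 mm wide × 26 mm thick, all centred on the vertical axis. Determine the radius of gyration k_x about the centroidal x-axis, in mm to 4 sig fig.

k_x ≈ 112.0 mm

Treat the section as a set of non-overlapping primitives; coordinates are from the bounding-box lower-left.
Bottom plate: 140 × 14, A = 1 960 mm², y = 7 mm, Ī = 32013.3 mm⁴.
Web plate: 8 × 240, A = 1 920 mm², y = 134 mm, Ī = 9 216 000 mm⁴.
Top plate: 60 × 26, A = 1 560 mm², y = 267 mm, Ī = 87 880 mm⁴.
Centroid: ȳ = ΣA·y / ΣA = 126.382 mm.
Transfer each piece to the centroidal x-axis using Ī + A·d² with d = y − 126.382:
  bottom plate: d = -119.382 mm → contributes +27 966 220 mm⁴
  web plate: d = 7.61765 mm → contributes +9 327 415 mm⁴
  top plate: d = 140.618 mm → contributes +30 934 263 mm⁴
Total I = 68 227 898 mm⁴.
Radius of gyration: k = √(I/A) = √(68 227 898 / 5 440) = 111.991 mm.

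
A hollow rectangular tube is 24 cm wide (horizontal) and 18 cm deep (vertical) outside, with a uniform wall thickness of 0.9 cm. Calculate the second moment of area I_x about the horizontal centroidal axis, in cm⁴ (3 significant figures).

Split into non-overlapping primitives; take the origin at the lower-left of the bounding box.
Outer rectangle: 24 × 18, A = 432 cm², y = 9 cm, Ī = 11 664 cm⁴.
Inner void (subtracted): 22.2 × 16.2, A = 359.64 cm², y = 9 cm, Ī = 7865.3 cm⁴.
By symmetry the centroid is at mid-height, ȳ = 9 cm.
All pieces are centred on the horizontal centroidal axis, so I = ΣĪ (holes subtracted) = 3798.7 cm⁴.

I_x ≈ 3800 cm⁴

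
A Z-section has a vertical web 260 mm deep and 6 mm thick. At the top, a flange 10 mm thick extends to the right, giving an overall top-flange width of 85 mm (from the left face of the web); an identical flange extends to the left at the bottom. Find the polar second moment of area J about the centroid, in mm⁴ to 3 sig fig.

J ≈ 3.72 × 10⁷ mm⁴

Split into non-overlapping primitives; take the origin at the lower-left of the bounding box.
Web: 6 × 260, A = 1 560 mm², y = 130 mm, Ī = 8 788 000 mm⁴.
Top flange (beyond web): 79 × 10, A = 790 mm², y = 255 mm, Ī = 6583.3 mm⁴.
Bottom flange (beyond web): 79 × 10, A = 790 mm², y = 5 mm, Ī = 6583.3 mm⁴.
Centroid: ȳ = ΣA·y / ΣA = 130 mm.
Transfer each piece to the centroidal x-axis using Ī + A·d² with d = y − 130:
  web: d = 0 mm → contributes +8 788 000 mm⁴
  top flange (beyond web): d = 125 mm → contributes +12 350 333 mm⁴
  bottom flange (beyond web): d = -125 mm → contributes +12 350 333 mm⁴
Total I = 33 488 667 mm⁴.
For the y-axis: x̄ = 82 mm.
Repeating about the centroidal y-axis gives I_y = 3 680 287 mm⁴.
Polar second moment: J = I_x + I_y = 37 168 953 mm⁴.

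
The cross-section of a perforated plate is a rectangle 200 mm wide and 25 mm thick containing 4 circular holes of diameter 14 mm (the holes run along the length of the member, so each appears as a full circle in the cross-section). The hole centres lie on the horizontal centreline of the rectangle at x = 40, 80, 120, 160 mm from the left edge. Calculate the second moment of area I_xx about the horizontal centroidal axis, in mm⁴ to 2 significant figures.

Treat the section as a set of non-overlapping primitives; coordinates are from the bounding-box lower-left.
Plate: 200 × 25, A = 5 000 mm², y = 12.5 mm, Ī = 260 417 mm⁴.
Hole 1 (subtracted): ⌀14, A = 153.9 mm², y = 12.5 mm, Ī = 1 886 mm⁴.
Hole 2 (subtracted): ⌀14, A = 153.9 mm², y = 12.5 mm, Ī = 1 886 mm⁴.
Hole 3 (subtracted): ⌀14, A = 153.9 mm², y = 12.5 mm, Ī = 1 886 mm⁴.
Hole 4 (subtracted): ⌀14, A = 153.9 mm², y = 12.5 mm, Ī = 1 886 mm⁴.
By symmetry the centroid is at mid-height, ȳ = 12.5 mm.
All pieces are centred on the horizontal centroidal axis, so I = ΣĪ (holes subtracted) = 252 874 mm⁴.

I_xx ≈ 2.5 × 10⁵ mm⁴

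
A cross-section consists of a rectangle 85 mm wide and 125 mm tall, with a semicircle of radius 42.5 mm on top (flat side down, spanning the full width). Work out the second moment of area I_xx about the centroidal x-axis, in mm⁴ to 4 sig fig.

I_xx ≈ 2.872 × 10⁷ mm⁴

Treat the section as a set of non-overlapping primitives; coordinates are from the bounding-box lower-left.
Rectangular body: 85 × 125, A = 10 625 mm², y = 62.5 mm, Ī = 13 834 635 mm⁴.
Semicircular cap: semicircle r = 42.5, A = 2837.25 mm², y = 143.038 mm, Ī = 358 086 mm⁴.
Centroid: ȳ = ΣA·y / ΣA = 79.4738 mm.
Transfer each piece to the centroidal x-axis using Ī + A·d² with d = y − 79.4738:
  rectangular body: d = -16.9738 mm → contributes +16 895 795 mm⁴
  semicircular cap: d = 63.5638 mm → contributes +11 821 585 mm⁴
Total I = 28 717 380 mm⁴.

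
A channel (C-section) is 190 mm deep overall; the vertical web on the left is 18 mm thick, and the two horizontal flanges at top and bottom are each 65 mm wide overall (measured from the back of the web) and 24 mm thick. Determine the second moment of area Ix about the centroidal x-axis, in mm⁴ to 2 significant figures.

Treat the section as a set of non-overlapping primitives; coordinates are from the bounding-box lower-left.
Web: 18 × 190, A = 3 420 mm², y = 95 mm, Ī = 10 288 500 mm⁴.
Top flange (beyond web): 47 × 24, A = 1 128 mm², y = 178 mm, Ī = 54 144 mm⁴.
Bottom flange (beyond web): 47 × 24, A = 1 128 mm², y = 12 mm, Ī = 54 144 mm⁴.
By symmetry the centroid is at mid-height, ȳ = 95 mm.
Transfer each piece to the centroidal x-axis using Ī + A·d² with d = y − 95:
  web: d = 0 mm → contributes +10 288 500 mm⁴
  top flange (beyond web): d = 83 mm → contributes +7 824 936 mm⁴
  bottom flange (beyond web): d = -83 mm → contributes +7 824 936 mm⁴
Total I = 25 938 372 mm⁴.

Ix ≈ 2.6 × 10⁷ mm⁴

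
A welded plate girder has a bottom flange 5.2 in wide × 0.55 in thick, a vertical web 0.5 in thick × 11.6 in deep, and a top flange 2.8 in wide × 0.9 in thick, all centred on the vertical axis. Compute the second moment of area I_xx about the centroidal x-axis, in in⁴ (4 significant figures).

I_xx ≈ 269.0 in⁴

Break the section into simple shapes (no overlaps), measuring from the bottom-left corner of the bounding box.
Bottom plate: 5.2 × 0.55, A = 2.86 in², y = 0.275 in, Ī = 0.0720958 in⁴.
Web plate: 0.5 × 11.6, A = 5.8 in², y = 6.35 in, Ī = 65.0373 in⁴.
Top plate: 2.8 × 0.9, A = 2.52 in², y = 12.6 in, Ī = 0.1701 in⁴.
Centroid: ȳ = ΣA·y / ΣA = 6.2047 in.
Transfer each piece to the centroidal x-axis using Ī + A·d² with d = y − 6.2047:
  bottom plate: d = -5.9297 in → contributes +100.633 in⁴
  web plate: d = 0.145304 in → contributes +65.1598 in⁴
  top plate: d = 6.3953 in → contributes +103.238 in⁴
Total I = 269.031 in⁴.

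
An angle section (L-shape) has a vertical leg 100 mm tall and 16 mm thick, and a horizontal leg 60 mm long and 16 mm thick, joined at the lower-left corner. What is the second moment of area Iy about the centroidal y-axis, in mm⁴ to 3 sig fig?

Iy ≈ 5.88 × 10⁵ mm⁴

Treat the section as a set of non-overlapping primitives; coordinates are from the bounding-box lower-left.
Vertical leg: 16 × 100, A = 1 600 mm², x = 8 mm, Ī = 34 133 mm⁴.
Horizontal leg (remainder): 44 × 16, A = 704 mm², x = 38 mm, Ī = 113 579 mm⁴.
Centroid: x̄ = ΣA·x / ΣA = 17.167 mm.
Transfer each piece to the centroidal y-axis using Ī + A·d² with d = x − 17.167:
  vertical leg: d = -9.1667 mm → contributes +168 578 mm⁴
  horizontal leg (remainder): d = 20.833 mm → contributes +419 134 mm⁴
Total I = 587 712 mm⁴.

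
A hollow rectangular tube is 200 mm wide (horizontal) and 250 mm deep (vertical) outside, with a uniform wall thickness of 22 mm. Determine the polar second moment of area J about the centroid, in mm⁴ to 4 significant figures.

J ≈ 2.483 × 10⁸ mm⁴

Treat the section as a set of non-overlapping primitives; coordinates are from the bounding-box lower-left.
Outer rectangle: 200 × 250, A = 50 000 mm², y = 125 mm, Ī = 260 416 667 mm⁴.
Inner void (subtracted): 156 × 206, A = 32 136 mm², y = 125 mm, Ī = 113 643 608 mm⁴.
By symmetry the centroid is at mid-height, ȳ = 125 mm.
All pieces are centred on the centroidal x-axis, so I = ΣĪ (holes subtracted) = 146 773 059 mm⁴.
Repeating about the centroidal y-axis gives I_y = 101 494 859 mm⁴.
Polar second moment: J = I_x + I_y = 248 267 917 mm⁴.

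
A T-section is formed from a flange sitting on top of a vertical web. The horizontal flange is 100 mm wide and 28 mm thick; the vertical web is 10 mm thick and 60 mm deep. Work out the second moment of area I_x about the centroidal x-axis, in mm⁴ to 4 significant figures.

Split into non-overlapping primitives; take the origin at the lower-left of the bounding box.
Flange: 100 × 28, A = 2 800 mm², y = 74 mm, Ī = 182 933 mm⁴.
Web: 10 × 60, A = 600 mm², y = 30 mm, Ī = 180 000 mm⁴.
Centroid: ȳ = ΣA·y / ΣA = 66.2353 mm.
Transfer each piece to the centroidal x-axis using Ī + A·d² with d = y − 66.2353:
  flange: d = 7.76471 mm → contributes +351 747 mm⁴
  web: d = -36.2353 mm → contributes +967 798 mm⁴
Total I = 1 319 545 mm⁴.

I_x ≈ 1.320 × 10⁶ mm⁴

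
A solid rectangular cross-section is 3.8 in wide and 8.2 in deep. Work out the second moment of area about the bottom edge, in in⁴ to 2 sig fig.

I_base ≈ 700 in⁴

The section: 3.8 × 8.2, A = 31.16 in², y = 4.1 in, Ī = 174.6 in⁴.
Transfer it to a horizontal axis along the bottom face using Ī + A·d² with d = y − 0:
  the section: d = 4.1 in → contributes +698.4 in⁴
Total I = 698.4 in⁴.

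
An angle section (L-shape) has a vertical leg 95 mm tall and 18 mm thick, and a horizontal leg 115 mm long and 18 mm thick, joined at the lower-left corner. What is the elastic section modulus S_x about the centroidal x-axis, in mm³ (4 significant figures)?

Break the section into simple shapes (no overlaps), measuring from the bottom-left corner of the bounding box.
Vertical leg: 18 × 95, A = 1 710 mm², y = 47.5 mm, Ī = 1 286 063 mm⁴.
Horizontal leg (remainder): 97 × 18, A = 1 746 mm², y = 9 mm, Ī = 47 142 mm⁴.
Centroid: ȳ = ΣA·y / ΣA = 28.0495 mm.
Transfer each piece to the centroidal x-axis using Ī + A·d² with d = y − 28.0495:
  vertical leg: d = 19.4505 mm → contributes +1 932 994 mm⁴
  horizontal leg (remainder): d = -19.0495 mm → contributes +680 735 mm⁴
Total I = 2 613 730 mm⁴.
Extreme fibre distance c = 66.9505 mm; S = I/c = 39039.7 mm³.

S_x ≈ 3.904 × 10⁴ mm³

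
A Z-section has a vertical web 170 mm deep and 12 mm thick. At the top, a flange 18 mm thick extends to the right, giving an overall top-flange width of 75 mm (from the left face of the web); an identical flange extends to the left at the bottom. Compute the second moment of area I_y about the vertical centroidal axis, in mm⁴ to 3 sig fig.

Break the section into simple shapes (no overlaps), measuring from the bottom-left corner of the bounding box.
Web: 12 × 170, A = 2 040 mm², x = 69 mm, Ī = 24 480 mm⁴.
Top flange (beyond web): 63 × 18, A = 1 134 mm², x = 106.5 mm, Ī = 375 071 mm⁴.
Bottom flange (beyond web): 63 × 18, A = 1 134 mm², x = 31.5 mm, Ī = 375 071 mm⁴.
Centroid: x̄ = ΣA·x / ΣA = 69 mm.
Transfer each piece to the vertical centroidal axis using Ī + A·d² with d = x − 69:
  web: d = 0 mm → contributes +24 480 mm⁴
  top flange (beyond web): d = 37.5 mm → contributes +1 969 758 mm⁴
  bottom flange (beyond web): d = -37.5 mm → contributes +1 969 758 mm⁴
Total I = 3 963 996 mm⁴.

I_y ≈ 3.96 × 10⁶ mm⁴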